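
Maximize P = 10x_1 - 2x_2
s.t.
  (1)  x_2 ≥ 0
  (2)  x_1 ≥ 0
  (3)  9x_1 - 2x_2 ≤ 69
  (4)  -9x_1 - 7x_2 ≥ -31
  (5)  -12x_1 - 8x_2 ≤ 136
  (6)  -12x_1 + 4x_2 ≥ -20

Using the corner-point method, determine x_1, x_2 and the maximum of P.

x_1 = 11/5, x_2 = 8/5, maximum P = 94/5

Corner points and P = 10x_1 - 2x_2:
  (0, 0) → P = 0
  (5/3, 0) → P = 50/3
  (0, 31/7) → P = -62/7
  (11/5, 8/5) → P = 94/5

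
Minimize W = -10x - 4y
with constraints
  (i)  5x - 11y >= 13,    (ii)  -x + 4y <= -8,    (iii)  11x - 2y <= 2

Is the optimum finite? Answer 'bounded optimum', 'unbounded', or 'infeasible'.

bounded optimum

Feasible corners and W = -10x - 4y:
  (-4, -3) → W = 52
  (-4/21, -43/21) → W = 212/21
The feasible region has finitely many vertices and no improving ray; the minimum is 212/21 at (-4/21, -43/21).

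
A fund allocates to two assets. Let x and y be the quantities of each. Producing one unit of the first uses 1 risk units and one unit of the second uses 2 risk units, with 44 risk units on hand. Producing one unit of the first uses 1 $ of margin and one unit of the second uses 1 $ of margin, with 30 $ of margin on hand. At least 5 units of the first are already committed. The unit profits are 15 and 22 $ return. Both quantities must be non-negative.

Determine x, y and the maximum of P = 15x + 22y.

Corner points and P = 15x + 22y:
  (30, 0) → P = 450
  (5, 0) → P = 75
  (16, 14) → P = 548
  (5, 39/2) → P = 504

The optimum lies where x + 2y = 44 and x + y = 30.
Solving simultaneously gives x = 16, y = 14.

x = 16, y = 14, maximum P = 548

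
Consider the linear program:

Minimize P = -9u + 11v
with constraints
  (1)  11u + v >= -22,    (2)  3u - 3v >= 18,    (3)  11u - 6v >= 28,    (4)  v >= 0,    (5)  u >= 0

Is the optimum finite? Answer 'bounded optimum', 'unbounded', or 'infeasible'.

From the feasible point (6, 0), moving in the direction (1, 0) keeps every constraint satisfied while P decreases without bound.

unbounded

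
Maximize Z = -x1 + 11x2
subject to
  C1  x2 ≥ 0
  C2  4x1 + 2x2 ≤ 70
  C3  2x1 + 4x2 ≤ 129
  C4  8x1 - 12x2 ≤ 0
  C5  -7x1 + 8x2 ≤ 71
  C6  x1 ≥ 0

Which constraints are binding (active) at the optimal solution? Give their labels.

Vertices and Z = -x1 + 11x2:
  (0, 0) → Z = 0
  (105/8, 35/4) → Z = 665/8
  (209/23, 387/23) → Z = 176
  (0, 71/8) → Z = 781/8

The maximum is at (209/23, 387/23). Substituting into each constraint, equality holds for C2 and C5; the remaining constraints have slack.

C2 and C5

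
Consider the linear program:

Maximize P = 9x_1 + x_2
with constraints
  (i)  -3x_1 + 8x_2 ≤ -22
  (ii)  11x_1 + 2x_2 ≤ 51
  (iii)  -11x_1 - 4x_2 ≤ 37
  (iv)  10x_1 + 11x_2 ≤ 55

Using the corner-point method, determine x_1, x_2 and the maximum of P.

x_1 = 139/11, x_2 = -44, maximum P = 767/11

Extreme points and P = 9x_1 + x_2:
  (226/47, -89/94) → P = 3979/94
  (-52/25, -353/100) → P = -89/4
  (139/11, -44) → P = 767/11

At the optimal vertex, 11x_1 + 2x_2 = 51 and -11x_1 - 4x_2 = 37.
Solving simultaneously gives x_1 = 139/11, x_2 = -44.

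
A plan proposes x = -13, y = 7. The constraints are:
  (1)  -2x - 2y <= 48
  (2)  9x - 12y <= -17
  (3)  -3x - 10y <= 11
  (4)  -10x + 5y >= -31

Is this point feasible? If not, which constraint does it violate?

feasible

(1): 12 ≤ 48 ✓
(2): -201 ≤ -17 ✓
(3): -31 ≤ 11 ✓
(4): 165 ≥ -31 ✓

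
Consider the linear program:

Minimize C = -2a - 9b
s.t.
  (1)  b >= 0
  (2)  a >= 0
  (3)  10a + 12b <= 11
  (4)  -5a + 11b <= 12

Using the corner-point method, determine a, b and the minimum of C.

Vertices and C = -2a - 9b:
  (0, 0) → C = 0
  (11/10, 0) → C = -11/5
  (0, 11/12) → C = -33/4

The binding constraints are a = 0 and 10a + 12b = 11.
Solving simultaneously gives a = 0, b = 11/12.

a = 0, b = 11/12, minimum C = -33/4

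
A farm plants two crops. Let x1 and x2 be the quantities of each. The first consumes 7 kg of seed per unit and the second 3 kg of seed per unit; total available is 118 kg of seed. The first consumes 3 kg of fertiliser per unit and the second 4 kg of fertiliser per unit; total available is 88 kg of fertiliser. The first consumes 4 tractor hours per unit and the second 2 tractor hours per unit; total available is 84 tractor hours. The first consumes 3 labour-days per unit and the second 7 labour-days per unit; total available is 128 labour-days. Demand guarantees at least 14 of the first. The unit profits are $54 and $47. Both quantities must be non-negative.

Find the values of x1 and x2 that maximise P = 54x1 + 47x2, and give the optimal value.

x1 = 14, x2 = 20/3, maximum P = 3208/3

Vertices and P = 54x1 + 47x2:
  (118/7, 0) → P = 6372/7
  (14, 0) → P = 756
  (14, 20/3) → P = 3208/3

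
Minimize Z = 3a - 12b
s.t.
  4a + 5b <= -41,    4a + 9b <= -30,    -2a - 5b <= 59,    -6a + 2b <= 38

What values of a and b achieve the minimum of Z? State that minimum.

a = -136/19, b = -47/19, minimum Z = 156/19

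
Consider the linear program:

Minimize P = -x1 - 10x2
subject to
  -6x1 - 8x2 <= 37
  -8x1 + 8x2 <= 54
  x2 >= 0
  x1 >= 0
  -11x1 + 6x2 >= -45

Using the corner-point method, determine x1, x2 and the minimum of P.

Feasible corners and P = -x1 - 10x2:
  (0, 27/4) → P = -135/2
  (171/10, 477/20) → P = -1278/5
  (0, 0) → P = 0
  (45/11, 0) → P = -45/11

x1 = 171/10, x2 = 477/20, minimum P = -1278/5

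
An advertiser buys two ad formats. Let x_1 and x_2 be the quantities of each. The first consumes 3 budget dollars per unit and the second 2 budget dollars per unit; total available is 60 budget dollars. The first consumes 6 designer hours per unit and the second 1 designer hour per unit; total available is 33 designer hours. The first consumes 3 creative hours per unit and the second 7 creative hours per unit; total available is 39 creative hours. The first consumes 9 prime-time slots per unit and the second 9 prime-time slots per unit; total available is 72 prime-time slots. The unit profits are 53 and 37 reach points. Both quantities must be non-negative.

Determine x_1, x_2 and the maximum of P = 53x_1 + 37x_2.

Extreme points and P = 53x_1 + 37x_2:
  (0, 0) → P = 0
  (0, 39/7) → P = 1443/7
  (11/2, 0) → P = 583/2
  (5, 3) → P = 376
  (17/4, 15/4) → P = 364

The optimum lies where 6x_1 + x_2 = 33 and 9x_1 + 9x_2 = 72.
Solving simultaneously gives x_1 = 5, x_2 = 3.

x_1 = 5, x_2 = 3, maximum P = 376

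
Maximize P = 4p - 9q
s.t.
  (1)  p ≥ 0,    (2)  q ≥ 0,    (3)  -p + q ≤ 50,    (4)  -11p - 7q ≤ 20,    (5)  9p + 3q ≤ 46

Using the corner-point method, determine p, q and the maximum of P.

p = 46/9, q = 0, maximum P = 184/9

The optimum lies where q = 0 and 9p + 3q = 46.
Solving simultaneously gives p = 46/9, q = 0.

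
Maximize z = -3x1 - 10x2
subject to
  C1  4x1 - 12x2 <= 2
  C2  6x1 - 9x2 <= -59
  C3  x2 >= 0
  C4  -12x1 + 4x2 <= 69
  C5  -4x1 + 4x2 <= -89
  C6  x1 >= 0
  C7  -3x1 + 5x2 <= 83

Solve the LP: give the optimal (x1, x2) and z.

x1 = 1037/12, x2 = 385/6, maximum z = -10811/12

Extreme points and z = -3x1 - 10x2:
  (1037/12, 385/6) → z = -10811/12
  (452/3, 107) → z = -1522
  (777/8, 599/8) → z = -8321/8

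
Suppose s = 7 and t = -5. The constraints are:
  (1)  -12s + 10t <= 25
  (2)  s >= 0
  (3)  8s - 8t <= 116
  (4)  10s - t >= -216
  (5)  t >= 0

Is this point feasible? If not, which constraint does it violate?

not feasible — violates (5)

Constraint (5): t = -5, which is not ≥ 0. All other constraints are satisfied.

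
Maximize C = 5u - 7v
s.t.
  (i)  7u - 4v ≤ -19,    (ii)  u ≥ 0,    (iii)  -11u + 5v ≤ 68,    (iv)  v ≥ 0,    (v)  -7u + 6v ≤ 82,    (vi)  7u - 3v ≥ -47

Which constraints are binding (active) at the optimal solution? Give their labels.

(i) and (ii)

Extreme points and C = 5u - 7v:
  (0, 19/4) → C = -133/4
  (107/7, 63/2) → C = -2017/14
  (0, 68/5) → C = -476/5
  (2/31, 426/31) → C = -2972/31

The maximum is at (0, 19/4). Substituting into each constraint, equality holds for (i) and (ii); the remaining constraints have slack.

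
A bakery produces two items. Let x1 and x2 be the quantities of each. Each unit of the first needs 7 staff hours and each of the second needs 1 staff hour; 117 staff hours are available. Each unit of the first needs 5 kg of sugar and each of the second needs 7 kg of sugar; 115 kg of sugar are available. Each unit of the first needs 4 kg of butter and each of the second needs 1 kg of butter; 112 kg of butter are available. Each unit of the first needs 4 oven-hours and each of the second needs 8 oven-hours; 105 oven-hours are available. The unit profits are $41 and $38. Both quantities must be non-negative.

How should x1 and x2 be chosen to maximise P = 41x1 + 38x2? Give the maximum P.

x1 = 16, x2 = 5, maximum P = 846

The binding constraints are 7x1 + x2 = 117 and 5x1 + 7x2 = 115.
Solving simultaneously gives x1 = 16, x2 = 5.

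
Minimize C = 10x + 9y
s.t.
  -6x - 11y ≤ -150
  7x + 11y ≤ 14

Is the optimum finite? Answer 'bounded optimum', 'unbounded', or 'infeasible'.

unbounded

From the feasible point (-136, 966/11), moving in the direction (-11, 6) keeps every constraint satisfied while C decreases without bound.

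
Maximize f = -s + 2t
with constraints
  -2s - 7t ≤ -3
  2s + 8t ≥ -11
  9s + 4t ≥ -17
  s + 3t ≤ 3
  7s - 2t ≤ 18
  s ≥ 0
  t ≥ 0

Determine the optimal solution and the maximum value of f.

s = 0, t = 1, maximum f = 2

Extreme points and f = -s + 2t:
  (0, 3/7) → f = 6/7
  (3/2, 0) → f = -3/2
  (60/23, 3/23) → f = -54/23
  (0, 1) → f = 2
  (18/7, 0) → f = -18/7

The optimum lies where s + 3t = 3 and s = 0.
Solving simultaneously gives s = 0, t = 1.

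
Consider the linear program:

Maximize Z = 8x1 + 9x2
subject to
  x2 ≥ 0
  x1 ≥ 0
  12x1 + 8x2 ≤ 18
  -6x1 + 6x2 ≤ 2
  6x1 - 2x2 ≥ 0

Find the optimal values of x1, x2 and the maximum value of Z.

Feasible corners and Z = 8x1 + 9x2:
  (0, 0) → Z = 0
  (3/2, 0) → Z = 12
  (23/30, 11/10) → Z = 481/30
  (1/6, 1/2) → Z = 35/6

At the optimal vertex, 12x1 + 8x2 = 18 and -6x1 + 6x2 = 2.
Solving simultaneously gives x1 = 23/30, x2 = 11/10.

x1 = 23/30, x2 = 11/10, maximum Z = 481/30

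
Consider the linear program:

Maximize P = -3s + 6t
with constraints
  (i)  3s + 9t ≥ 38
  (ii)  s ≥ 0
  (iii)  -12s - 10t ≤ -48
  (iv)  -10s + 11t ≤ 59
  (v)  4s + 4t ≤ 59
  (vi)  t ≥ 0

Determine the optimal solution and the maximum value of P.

Corner points and P = -3s + 6t:
  (2/3, 4) → P = 22
  (38/3, 0) → P = -38
  (0, 24/5) → P = 144/5
  (0, 59/11) → P = 354/11
  (59/12, 59/6) → P = 177/4
  (59/4, 0) → P = -177/4

At the optimal vertex, -10s + 11t = 59 and 4s + 4t = 59.
Solving simultaneously gives s = 59/12, t = 59/6.

s = 59/12, t = 59/6, maximum P = 177/4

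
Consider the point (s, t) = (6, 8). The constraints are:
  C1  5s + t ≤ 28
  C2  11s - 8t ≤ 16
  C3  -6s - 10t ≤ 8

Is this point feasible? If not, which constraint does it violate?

not feasible — violates C1

Constraint C1: 5s + t = 38, which is not ≤ 28. All other constraints are satisfied.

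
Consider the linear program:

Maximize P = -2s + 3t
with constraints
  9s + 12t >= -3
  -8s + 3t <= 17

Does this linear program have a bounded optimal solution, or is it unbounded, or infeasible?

From the feasible point (-71/41, 43/41), moving in the direction (3, 8) keeps every constraint satisfied while P increases without bound.

unbounded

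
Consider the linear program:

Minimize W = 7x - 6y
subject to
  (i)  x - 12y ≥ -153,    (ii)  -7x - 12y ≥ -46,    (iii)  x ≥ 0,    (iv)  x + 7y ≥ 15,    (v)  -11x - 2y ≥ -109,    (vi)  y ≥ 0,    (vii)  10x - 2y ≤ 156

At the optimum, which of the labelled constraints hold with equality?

(ii) and (iii)

Corner points and W = 7x - 6y:
  (0, 23/6) → W = -23
  (142/37, 59/37) → W = 640/37
  (0, 15/7) → W = -90/7

The minimum is at (0, 23/6). Substituting into each constraint, equality holds for (ii) and (iii); the remaining constraints have slack.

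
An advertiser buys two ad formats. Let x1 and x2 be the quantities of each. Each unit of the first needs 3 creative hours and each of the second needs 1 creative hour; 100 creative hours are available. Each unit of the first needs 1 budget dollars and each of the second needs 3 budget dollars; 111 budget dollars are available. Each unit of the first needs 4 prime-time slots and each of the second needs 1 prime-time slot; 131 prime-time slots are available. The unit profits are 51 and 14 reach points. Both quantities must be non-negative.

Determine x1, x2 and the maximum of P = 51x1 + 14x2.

Corner points and P = 51x1 + 14x2:
  (0, 0) → P = 0
  (0, 37) → P = 518
  (131/4, 0) → P = 6681/4
  (189/8, 233/8) → P = 12901/8
  (31, 7) → P = 1679

x1 = 31, x2 = 7, maximum P = 1679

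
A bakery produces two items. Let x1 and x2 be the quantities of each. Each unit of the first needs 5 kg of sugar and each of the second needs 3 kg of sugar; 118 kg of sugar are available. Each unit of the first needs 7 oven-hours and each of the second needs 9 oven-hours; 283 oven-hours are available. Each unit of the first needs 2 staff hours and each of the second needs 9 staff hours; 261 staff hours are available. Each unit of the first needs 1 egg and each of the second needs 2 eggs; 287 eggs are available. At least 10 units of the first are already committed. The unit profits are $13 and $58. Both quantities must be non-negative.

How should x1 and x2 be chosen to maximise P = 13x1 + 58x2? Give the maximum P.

x1 = 10, x2 = 68/3, maximum P = 4334/3

Vertices and P = 13x1 + 58x2:
  (118/5, 0) → P = 1534/5
  (10, 0) → P = 130
  (10, 68/3) → P = 4334/3

The binding constraints are 5x1 + 3x2 = 118 and x1 = 10.
Solving simultaneously gives x1 = 10, x2 = 68/3.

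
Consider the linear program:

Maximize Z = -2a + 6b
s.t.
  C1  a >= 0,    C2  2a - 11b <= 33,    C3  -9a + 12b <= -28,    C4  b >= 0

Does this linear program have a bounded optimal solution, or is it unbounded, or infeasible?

unbounded

From the feasible point (33/2, 0), moving in the direction (12, 9) keeps every constraint satisfied while Z increases without bound.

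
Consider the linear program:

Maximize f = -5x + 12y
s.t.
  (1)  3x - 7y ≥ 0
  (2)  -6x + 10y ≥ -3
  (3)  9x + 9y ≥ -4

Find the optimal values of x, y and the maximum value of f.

x = 7/4, y = 3/4, maximum f = 1/4

Corner points and f = -5x + 12y:
  (7/4, 3/4) → f = 1/4
  (-14/45, -2/15) → f = -2/45
  (-13/144, -17/48) → f = -547/144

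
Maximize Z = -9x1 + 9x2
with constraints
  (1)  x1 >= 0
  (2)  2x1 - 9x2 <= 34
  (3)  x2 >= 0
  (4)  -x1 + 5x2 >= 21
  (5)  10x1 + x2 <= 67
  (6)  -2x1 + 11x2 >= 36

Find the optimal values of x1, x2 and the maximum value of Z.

x1 = 0, x2 = 67, maximum Z = 603

Vertices and Z = -9x1 + 9x2:
  (0, 21/5) → Z = 189/5
  (0, 67) → Z = 603
  (314/51, 277/51) → Z = -111/17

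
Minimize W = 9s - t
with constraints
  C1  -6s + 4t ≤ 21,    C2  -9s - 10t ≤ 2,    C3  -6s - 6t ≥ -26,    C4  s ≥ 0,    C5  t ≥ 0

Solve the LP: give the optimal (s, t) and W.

Extreme points and W = 9s - t:
  (0, 13/3) → W = -13/3
  (13/3, 0) → W = 39
  (0, 0) → W = 0

s = 0, t = 13/3, minimum W = -13/3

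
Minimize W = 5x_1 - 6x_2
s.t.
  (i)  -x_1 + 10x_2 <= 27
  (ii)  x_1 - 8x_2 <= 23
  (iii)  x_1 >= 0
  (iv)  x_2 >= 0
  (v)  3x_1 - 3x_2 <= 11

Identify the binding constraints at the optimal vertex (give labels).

(i) and (iii)

Extreme points and W = 5x_1 - 6x_2:
  (0, 27/10) → W = -81/5
  (191/27, 92/27) → W = 403/27
  (0, 0) → W = 0
  (11/3, 0) → W = 55/3

The minimum is at (0, 27/10). Substituting into each constraint, equality holds for (i) and (iii); the remaining constraints have slack.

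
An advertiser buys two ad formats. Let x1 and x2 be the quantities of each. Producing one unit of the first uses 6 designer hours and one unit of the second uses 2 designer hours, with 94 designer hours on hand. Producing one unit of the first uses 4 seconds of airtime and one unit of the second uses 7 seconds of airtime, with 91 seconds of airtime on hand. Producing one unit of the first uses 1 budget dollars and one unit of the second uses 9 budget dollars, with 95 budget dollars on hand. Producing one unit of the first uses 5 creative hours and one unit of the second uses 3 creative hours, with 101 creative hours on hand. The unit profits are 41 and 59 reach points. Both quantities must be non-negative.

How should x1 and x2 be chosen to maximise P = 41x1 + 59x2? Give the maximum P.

Extreme points and P = 41x1 + 59x2:
  (0, 0) → P = 0
  (0, 95/9) → P = 5605/9
  (47/3, 0) → P = 1927/3
  (14, 5) → P = 869
  (154/29, 289/29) → P = 23365/29

The optimum lies where 6x1 + 2x2 = 94 and 4x1 + 7x2 = 91.
Solving simultaneously gives x1 = 14, x2 = 5.

x1 = 14, x2 = 5, maximum P = 869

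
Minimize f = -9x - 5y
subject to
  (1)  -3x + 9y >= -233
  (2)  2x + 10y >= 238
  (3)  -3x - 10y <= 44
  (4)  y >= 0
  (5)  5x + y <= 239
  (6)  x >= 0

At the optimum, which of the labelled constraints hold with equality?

(5) and (6)

Corner points and f = -9x - 5y:
  (269/6, 89/6) → f = -1433/3
  (0, 119/5) → f = -119
  (0, 239) → f = -1195

The minimum is at (0, 239). Substituting into each constraint, equality holds for (5) and (6); the remaining constraints have slack.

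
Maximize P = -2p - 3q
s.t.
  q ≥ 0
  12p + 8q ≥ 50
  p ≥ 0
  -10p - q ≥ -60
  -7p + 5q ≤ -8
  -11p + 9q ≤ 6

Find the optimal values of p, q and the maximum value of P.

Feasible corners and P = -2p - 3q:
  (25/6, 0) → P = -25/3
  (6, 0) → P = -12
  (157/58, 127/58) → P = -695/58
  (308/57, 340/57) → P = -1636/57

The binding constraints are q = 0 and 12p + 8q = 50.
Solving simultaneously gives p = 25/6, q = 0.

p = 25/6, q = 0, maximum P = -25/3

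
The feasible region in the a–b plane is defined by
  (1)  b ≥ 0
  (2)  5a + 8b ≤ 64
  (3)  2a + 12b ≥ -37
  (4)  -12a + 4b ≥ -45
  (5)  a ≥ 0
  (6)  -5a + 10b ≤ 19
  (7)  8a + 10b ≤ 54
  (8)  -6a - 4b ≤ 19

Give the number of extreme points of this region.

5

Of the 28 pairwise boundary intersections, those satisfying every inequality are:
  (15/4, 0)
  (0, 0)
  (333/76, 36/19)
  (0, 19/10)
  (35/13, 211/65)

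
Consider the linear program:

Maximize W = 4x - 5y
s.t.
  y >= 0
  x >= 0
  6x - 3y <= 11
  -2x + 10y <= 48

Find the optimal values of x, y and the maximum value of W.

Feasible corners and W = 4x - 5y:
  (0, 0) → W = 0
  (11/6, 0) → W = 22/3
  (0, 24/5) → W = -24
  (127/27, 155/27) → W = -89/9

x = 11/6, y = 0, maximum W = 22/3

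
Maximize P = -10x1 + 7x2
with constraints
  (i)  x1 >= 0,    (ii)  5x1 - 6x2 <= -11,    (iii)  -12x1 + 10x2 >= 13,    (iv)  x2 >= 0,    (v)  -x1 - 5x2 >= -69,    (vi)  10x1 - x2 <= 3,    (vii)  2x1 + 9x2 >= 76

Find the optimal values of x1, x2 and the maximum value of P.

The optimum lies where x1 = 0 and -x1 - 5x2 = -69.
Solving simultaneously gives x1 = 0, x2 = 69/5.

x1 = 0, x2 = 69/5, maximum P = 483/5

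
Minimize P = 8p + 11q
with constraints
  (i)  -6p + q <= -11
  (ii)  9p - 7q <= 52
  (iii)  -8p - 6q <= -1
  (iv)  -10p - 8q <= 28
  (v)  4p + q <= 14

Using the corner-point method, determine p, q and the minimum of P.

Corner points and P = 8p + 11q:
  (67/44, -41/22) → P = -183/22
  (5/2, 4) → P = 64
  (29/10, -37/10) → P = -35/2
  (150/37, -82/37) → P = 298/37

At the optimal vertex, 9p - 7q = 52 and -8p - 6q = -1.
Solving simultaneously gives p = 29/10, q = -37/10.

p = 29/10, q = -37/10, minimum P = -35/2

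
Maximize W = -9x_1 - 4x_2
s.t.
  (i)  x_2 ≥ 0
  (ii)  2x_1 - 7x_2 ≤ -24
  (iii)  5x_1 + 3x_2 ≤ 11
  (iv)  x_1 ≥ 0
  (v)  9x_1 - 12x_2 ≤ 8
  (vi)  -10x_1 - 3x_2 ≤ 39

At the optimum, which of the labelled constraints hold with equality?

Feasible corners and W = -9x_1 - 4x_2:
  (5/41, 142/41) → W = -613/41
  (0, 24/7) → W = -96/7
  (0, 11/3) → W = -44/3

The maximum is at (0, 24/7). Substituting into each constraint, equality holds for (ii) and (iv); the remaining constraints have slack.

(ii) and (iv)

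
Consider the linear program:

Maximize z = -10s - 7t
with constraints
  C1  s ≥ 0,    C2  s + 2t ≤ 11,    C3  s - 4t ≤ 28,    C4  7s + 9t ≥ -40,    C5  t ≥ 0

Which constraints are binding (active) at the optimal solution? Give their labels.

Corner points and z = -10s - 7t:
  (0, 11/2) → z = -77/2
  (0, 0) → z = 0
  (11, 0) → z = -110

The maximum is at (0, 0). Substituting into each constraint, equality holds for C1 and C5; the remaining constraints have slack.

C1 and C5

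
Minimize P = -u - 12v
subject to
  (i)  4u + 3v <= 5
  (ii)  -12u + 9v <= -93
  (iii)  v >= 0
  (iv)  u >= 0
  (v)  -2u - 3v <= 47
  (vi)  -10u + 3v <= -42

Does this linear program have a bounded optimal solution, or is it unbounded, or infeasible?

The boundaries 4u + 3v = 5 and -12u + 9v = -93 meet at (9/2, -13/3), but that point violates v ≥ 0. Every candidate vertex is excluded by some other constraint, so the feasible region is empty.

infeasible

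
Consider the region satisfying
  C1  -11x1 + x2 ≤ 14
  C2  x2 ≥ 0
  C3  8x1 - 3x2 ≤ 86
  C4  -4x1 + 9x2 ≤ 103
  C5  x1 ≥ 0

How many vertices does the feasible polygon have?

Intersecting each pair of boundary lines and keeping only the points that satisfy every inequality leaves:
  (43/4, 0)
  (0, 0)
  (361/20, 292/15)
  (0, 103/9)

4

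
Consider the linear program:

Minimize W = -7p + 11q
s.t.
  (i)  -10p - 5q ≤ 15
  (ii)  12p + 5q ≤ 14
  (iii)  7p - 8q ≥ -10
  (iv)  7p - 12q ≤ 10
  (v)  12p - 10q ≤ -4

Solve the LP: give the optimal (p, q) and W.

p = -17/16, q = -7/8, minimum W = -35/16

Extreme points and W = -7p + 11q:
  (-34/23, -1/23) → W = 227/23
  (-17/16, -7/8) → W = -35/16
  (62/131, 218/131) → W = 1964/131
  (2/3, 6/5) → W = 128/15

At the optimal vertex, -10p - 5q = 15 and 12p - 10q = -4.
Solving simultaneously gives p = -17/16, q = -7/8.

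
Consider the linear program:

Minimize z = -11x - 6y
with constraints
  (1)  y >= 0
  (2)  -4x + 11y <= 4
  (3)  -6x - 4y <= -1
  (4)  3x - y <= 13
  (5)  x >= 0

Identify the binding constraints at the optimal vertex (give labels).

Vertices and z = -11x - 6y:
  (1/6, 0) → z = -11/6
  (13/3, 0) → z = -143/3
  (147/29, 64/29) → z = -69
  (0, 4/11) → z = -24/11
  (0, 1/4) → z = -3/2

The minimum is at (147/29, 64/29). Substituting into each constraint, equality holds for (2) and (4); the remaining constraints have slack.

(2) and (4)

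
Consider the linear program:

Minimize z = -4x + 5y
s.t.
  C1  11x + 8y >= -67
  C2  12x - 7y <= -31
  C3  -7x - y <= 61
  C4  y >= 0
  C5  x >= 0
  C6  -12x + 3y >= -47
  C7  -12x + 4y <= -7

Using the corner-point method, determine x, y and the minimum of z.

x = 173/36, y = 38/3, minimum z = 397/9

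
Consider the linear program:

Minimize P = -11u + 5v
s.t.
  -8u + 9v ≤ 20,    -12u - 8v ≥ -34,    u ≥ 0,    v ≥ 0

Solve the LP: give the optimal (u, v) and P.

u = 17/6, v = 0, minimum P = -187/6

Feasible corners and P = -11u + 5v:
  (73/86, 128/43) → P = 477/86
  (0, 20/9) → P = 100/9
  (17/6, 0) → P = -187/6
  (0, 0) → P = 0

At the optimal vertex, -12u - 8v = -34 and v = 0.
Solving simultaneously gives u = 17/6, v = 0.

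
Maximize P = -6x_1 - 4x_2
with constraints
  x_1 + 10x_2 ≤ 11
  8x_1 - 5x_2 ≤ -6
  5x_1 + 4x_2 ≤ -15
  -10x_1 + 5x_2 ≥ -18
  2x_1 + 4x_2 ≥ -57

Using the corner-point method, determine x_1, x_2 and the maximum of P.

x_1 = -307/8, x_2 = 79/16, maximum P = 421/2

Corner points and P = -6x_1 - 4x_2:
  (-97/23, 35/23) → P = 442/23
  (-307/8, 79/16) → P = 421/2
  (-33/19, -30/19) → P = 318/19
  (-103/14, -74/7) → P = 605/7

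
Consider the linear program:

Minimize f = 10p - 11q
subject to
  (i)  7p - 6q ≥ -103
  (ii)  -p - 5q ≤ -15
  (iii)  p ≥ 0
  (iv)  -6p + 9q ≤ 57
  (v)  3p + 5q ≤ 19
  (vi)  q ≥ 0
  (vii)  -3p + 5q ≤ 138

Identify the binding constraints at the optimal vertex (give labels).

Corner points and f = 10p - 11q:
  (0, 3) → f = -33
  (2, 13/5) → f = -43/5
  (0, 19/5) → f = -209/5

The minimum is at (0, 19/5). Substituting into each constraint, equality holds for (iii) and (v); the remaining constraints have slack.

(iii) and (v)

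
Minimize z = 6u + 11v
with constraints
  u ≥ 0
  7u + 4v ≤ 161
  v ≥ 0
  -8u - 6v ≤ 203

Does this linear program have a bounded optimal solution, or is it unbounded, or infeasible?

bounded optimum

Vertices and z = 6u + 11v:
  (0, 161/4) → z = 1771/4
  (0, 0) → z = 0
  (23, 0) → z = 138
The feasible region has finitely many vertices and no improving ray; the minimum is 0 at (0, 0).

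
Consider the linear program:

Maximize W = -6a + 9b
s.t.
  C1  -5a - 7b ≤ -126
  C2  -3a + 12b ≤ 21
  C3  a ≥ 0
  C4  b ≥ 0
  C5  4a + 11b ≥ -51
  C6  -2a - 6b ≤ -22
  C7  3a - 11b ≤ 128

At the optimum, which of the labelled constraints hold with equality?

C1 and C2

Corner points and W = -6a + 9b:
  (455/27, 161/27) → W = -427/9
  (126/5, 0) → W = -756/5
  (589, 149) → W = -2193
  (128/3, 0) → W = -256

The maximum is at (455/27, 161/27). Substituting into each constraint, equality holds for C1 and C2; the remaining constraints have slack.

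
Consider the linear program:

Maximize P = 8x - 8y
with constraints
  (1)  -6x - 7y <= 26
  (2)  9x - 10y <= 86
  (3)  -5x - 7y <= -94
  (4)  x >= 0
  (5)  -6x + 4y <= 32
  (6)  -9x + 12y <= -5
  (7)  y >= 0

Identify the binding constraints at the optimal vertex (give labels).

Feasible corners and P = 8x - 8y:
  (1542/113, 416/113) → P = 9008/113
  (491/9, 81/2) → P = 1012/9
  (1163/123, 821/123) → P = 912/41

The maximum is at (491/9, 81/2). Substituting into each constraint, equality holds for (2) and (6); the remaining constraints have slack.

(2) and (6)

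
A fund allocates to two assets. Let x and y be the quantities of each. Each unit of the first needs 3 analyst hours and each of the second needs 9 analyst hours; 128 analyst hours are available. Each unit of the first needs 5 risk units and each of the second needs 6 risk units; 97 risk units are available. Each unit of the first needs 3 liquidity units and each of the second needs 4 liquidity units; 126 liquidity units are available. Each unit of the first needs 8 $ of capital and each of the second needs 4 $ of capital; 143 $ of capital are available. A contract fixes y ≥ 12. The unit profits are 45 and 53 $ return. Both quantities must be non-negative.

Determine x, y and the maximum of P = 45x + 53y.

x = 5, y = 12, maximum P = 861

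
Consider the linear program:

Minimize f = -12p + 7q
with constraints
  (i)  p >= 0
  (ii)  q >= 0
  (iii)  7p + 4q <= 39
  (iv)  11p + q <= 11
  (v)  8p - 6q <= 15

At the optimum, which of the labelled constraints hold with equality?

(ii) and (iv)

Feasible corners and f = -12p + 7q:
  (0, 0) → f = 0
  (0, 39/4) → f = 273/4
  (1, 0) → f = -12
  (5/37, 352/37) → f = 2404/37

The minimum is at (1, 0). Substituting into each constraint, equality holds for (ii) and (iv); the remaining constraints have slack.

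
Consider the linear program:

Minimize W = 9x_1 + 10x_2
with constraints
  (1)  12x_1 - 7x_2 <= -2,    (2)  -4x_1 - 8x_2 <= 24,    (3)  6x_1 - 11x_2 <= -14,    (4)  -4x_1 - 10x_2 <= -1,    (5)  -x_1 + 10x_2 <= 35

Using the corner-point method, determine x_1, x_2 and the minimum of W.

x_1 = -34/5, x_2 = 141/50, minimum W = -33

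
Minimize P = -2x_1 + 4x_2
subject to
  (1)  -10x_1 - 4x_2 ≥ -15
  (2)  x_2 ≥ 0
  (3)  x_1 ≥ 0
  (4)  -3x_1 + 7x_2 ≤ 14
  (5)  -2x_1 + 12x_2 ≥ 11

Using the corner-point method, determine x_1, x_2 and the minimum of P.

Vertices and P = -2x_1 + 4x_2:
  (49/82, 185/82) → P = 321/41
  (17/16, 35/32) → P = 9/4
  (0, 2) → P = 8
  (0, 11/12) → P = 11/3

The optimum lies where -10x_1 - 4x_2 = -15 and -2x_1 + 12x_2 = 11.
Solving simultaneously gives x_1 = 17/16, x_2 = 35/32.

x_1 = 17/16, x_2 = 35/32, minimum P = 9/4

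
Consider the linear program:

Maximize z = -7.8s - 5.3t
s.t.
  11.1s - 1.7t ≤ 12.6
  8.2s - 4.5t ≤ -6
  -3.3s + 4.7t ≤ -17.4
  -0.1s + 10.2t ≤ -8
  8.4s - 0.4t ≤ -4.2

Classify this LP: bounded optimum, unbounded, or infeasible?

unbounded

From the feasible point (-10650/2369, -16248/2369), moving in the direction (-4.5, -8.2) keeps every constraint satisfied while z increases without bound.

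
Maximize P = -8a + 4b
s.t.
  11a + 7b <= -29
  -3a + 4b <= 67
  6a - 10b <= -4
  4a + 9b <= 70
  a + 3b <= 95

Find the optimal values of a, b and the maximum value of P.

Vertices and P = -8a + 4b:
  (-9, 10) → P = 112
  (-159/76, -65/76) → P = 253/19
  (-109, -65) → P = 612

The optimum lies where -3a + 4b = 67 and 6a - 10b = -4.
Solving simultaneously gives a = -109, b = -65.

a = -109, b = -65, maximum P = 612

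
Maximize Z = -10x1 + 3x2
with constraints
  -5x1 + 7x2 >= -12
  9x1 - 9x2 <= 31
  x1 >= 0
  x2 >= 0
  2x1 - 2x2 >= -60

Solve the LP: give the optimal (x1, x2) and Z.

x1 = 0, x2 = 30, maximum Z = 90

Corner points and Z = -10x1 + 3x2:
  (109/18, 47/18) → Z = -949/18
  (12/5, 0) → Z = -24
  (0, 0) → Z = 0
  (0, 30) → Z = 90
The feasible region is unbounded (it extends along (1, 1)), but Z strictly decreases along every unbounded feasible direction, so there is no improving ray and the maximum is attained at a vertex.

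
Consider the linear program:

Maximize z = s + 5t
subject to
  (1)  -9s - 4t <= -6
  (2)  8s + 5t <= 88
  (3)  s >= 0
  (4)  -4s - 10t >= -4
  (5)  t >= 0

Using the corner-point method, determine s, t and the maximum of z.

Vertices and z = s + 5t:
  (22/37, 6/37) → z = 52/37
  (2/3, 0) → z = 2/3
  (1, 0) → z = 1

The binding constraints are -9s - 4t = -6 and -4s - 10t = -4.
Solving simultaneously gives s = 22/37, t = 6/37.

s = 22/37, t = 6/37, maximum z = 52/37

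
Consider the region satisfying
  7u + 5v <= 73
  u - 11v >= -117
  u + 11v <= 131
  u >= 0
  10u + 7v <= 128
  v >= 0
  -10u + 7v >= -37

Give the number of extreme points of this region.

5

Pairwise boundary intersections that survive every other constraint:
  (109/41, 446/41)
  (232/33, 157/33)
  (0, 117/11)
  (0, 0)
  (37/10, 0)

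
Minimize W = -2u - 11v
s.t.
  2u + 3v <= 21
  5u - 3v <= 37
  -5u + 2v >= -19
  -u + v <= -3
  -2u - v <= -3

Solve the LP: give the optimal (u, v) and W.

Extreme points and W = -2u - 11v:
  (13/3, 4/3) → W = -70/3
  (25/9, -23/9) → W = 203/9
  (2, -1) → W = 7

u = 13/3, v = 4/3, minimum W = -70/3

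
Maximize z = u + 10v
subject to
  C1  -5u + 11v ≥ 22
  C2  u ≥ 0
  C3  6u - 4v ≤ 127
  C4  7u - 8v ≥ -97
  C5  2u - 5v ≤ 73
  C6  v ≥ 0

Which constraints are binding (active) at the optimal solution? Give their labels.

C3 and C4

Extreme points and z = u + 10v:
  (0, 2) → z = 20
  (1485/46, 767/46) → z = 9155/46
  (0, 97/8) → z = 485/4
  (351/5, 1471/20) → z = 8057/10

The maximum is at (351/5, 1471/20). Substituting into each constraint, equality holds for C3 and C4; the remaining constraints have slack.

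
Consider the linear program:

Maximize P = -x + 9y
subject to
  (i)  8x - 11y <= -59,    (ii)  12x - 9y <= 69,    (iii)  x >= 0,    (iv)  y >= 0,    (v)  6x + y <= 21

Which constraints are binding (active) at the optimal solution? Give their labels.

Feasible corners and P = -x + 9y:
  (0, 59/11) → P = 531/11
  (86/37, 261/37) → P = 2263/37
  (0, 21) → P = 189

The maximum is at (0, 21). Substituting into each constraint, equality holds for (iii) and (v); the remaining constraints have slack.

(iii) and (v)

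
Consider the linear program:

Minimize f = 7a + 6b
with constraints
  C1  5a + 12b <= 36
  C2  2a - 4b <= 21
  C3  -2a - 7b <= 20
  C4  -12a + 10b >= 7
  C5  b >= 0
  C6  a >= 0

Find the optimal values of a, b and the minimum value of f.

a = 0, b = 7/10, minimum f = 21/5

At the optimal vertex, -12a + 10b = 7 and a = 0.
Solving simultaneously gives a = 0, b = 7/10.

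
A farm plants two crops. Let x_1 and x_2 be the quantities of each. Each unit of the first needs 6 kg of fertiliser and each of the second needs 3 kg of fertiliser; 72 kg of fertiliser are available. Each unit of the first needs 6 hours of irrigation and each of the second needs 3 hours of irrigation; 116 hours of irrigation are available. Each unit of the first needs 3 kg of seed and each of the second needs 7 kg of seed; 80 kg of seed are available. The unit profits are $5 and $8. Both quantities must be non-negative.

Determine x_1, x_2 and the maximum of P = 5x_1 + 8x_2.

x_1 = 8, x_2 = 8, maximum P = 104

Vertices and P = 5x_1 + 8x_2:
  (0, 0) → P = 0
  (0, 80/7) → P = 640/7
  (12, 0) → P = 60
  (8, 8) → P = 104

The optimum lies where 6x_1 + 3x_2 = 72 and 3x_1 + 7x_2 = 80.
Solving simultaneously gives x_1 = 8, x_2 = 8.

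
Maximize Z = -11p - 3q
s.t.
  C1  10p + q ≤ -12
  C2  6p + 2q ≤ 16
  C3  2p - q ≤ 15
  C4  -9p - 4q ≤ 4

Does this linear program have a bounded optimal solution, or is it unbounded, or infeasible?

unbounded

From the feasible point (-20/7, 116/7), moving in the direction (-4, 9) keeps every constraint satisfied while Z increases without bound.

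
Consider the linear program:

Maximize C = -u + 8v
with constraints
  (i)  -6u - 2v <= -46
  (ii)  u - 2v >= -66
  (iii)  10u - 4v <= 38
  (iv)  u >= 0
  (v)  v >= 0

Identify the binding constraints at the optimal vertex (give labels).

(ii) and (iii)

Corner points and C = -u + 8v:
  (65/11, 58/11) → C = 399/11
  (0, 23) → C = 184
  (85/4, 349/8) → C = 1311/4
  (0, 33) → C = 264

The maximum is at (85/4, 349/8). Substituting into each constraint, equality holds for (ii) and (iii); the remaining constraints have slack.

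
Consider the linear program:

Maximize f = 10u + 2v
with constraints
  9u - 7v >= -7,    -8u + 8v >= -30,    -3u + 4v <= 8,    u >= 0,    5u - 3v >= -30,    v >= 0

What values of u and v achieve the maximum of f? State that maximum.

Corner points and f = 10u + 2v:
  (28/15, 17/5) → f = 382/15
  (0, 1) → f = 2
  (23, 77/4) → f = 537/2
  (15/4, 0) → f = 75/2
  (0, 0) → f = 0

u = 23, v = 77/4, maximum f = 537/2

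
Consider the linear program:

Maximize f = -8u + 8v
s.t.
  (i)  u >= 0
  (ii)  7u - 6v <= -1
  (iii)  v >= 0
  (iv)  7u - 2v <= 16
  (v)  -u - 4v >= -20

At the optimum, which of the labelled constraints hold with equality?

(i) and (v)

Corner points and f = -8u + 8v:
  (0, 1/6) → f = 4/3
  (0, 5) → f = 40
  (58/17, 141/34) → f = 100/17

The maximum is at (0, 5). Substituting into each constraint, equality holds for (i) and (v); the remaining constraints have slack.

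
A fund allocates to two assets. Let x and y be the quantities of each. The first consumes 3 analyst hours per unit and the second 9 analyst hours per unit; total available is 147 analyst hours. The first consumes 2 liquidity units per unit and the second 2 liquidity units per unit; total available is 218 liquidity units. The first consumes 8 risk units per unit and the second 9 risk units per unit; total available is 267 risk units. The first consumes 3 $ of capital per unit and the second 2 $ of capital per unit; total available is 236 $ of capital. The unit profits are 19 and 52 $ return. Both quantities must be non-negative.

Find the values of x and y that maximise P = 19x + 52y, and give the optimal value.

x = 24, y = 25/3, maximum P = 2668/3

Corner points and P = 19x + 52y:
  (0, 0) → P = 0
  (0, 49/3) → P = 2548/3
  (267/8, 0) → P = 5073/8
  (24, 25/3) → P = 2668/3

The binding constraints are 3x + 9y = 147 and 8x + 9y = 267.
Solving simultaneously gives x = 24, y = 25/3.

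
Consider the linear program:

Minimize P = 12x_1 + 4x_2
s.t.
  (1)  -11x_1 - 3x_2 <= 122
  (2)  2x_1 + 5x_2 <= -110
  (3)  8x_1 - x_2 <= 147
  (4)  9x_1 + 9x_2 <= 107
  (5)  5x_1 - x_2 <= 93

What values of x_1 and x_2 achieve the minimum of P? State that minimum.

Vertices and P = 12x_1 + 4x_2:
  (-40/7, -138/7) → P = -1032/7
  (157/26, -1633/26) → P = -2324/13
  (355/27, -736/27) → P = 1316/27

x_1 = 157/26, x_2 = -1633/26, minimum P = -2324/13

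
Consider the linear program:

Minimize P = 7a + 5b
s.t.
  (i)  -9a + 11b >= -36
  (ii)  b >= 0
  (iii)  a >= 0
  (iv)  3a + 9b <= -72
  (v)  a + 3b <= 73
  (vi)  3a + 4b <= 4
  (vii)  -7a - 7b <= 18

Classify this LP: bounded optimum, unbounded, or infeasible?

The boundaries b = 0 and a = 0 meet at (0, 0), but that point violates 3a + 9b ≤ -72. Every candidate vertex is excluded by some other constraint, so the feasible region is empty.

infeasible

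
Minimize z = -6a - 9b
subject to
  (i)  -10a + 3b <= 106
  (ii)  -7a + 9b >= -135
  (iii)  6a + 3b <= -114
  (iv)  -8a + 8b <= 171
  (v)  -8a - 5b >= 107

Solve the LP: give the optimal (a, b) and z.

a = -55/4, b = -21/2, minimum z = 177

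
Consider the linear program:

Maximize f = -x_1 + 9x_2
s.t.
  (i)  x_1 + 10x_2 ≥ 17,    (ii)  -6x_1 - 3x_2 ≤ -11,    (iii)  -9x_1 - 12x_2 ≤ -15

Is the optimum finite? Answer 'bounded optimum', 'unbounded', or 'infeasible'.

From the feasible point (59/57, 91/57), moving in the direction (-3, 6) keeps every constraint satisfied while f increases without bound.

unbounded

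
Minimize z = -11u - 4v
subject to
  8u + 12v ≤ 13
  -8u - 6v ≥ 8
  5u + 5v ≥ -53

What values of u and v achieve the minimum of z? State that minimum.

The optimum lies where -8u - 6v = 8 and 5u + 5v = -53.
Solving simultaneously gives u = 139/5, v = -192/5.

u = 139/5, v = -192/5, minimum z = -761/5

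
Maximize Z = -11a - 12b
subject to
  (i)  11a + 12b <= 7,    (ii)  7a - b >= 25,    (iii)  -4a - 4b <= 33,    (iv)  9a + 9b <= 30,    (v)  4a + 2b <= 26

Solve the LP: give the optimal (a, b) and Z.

Vertices and Z = -11a - 12b:
  (307/95, -226/95) → Z = -7
  (149/13, -129/13) → Z = -7
  (67/32, -331/32) → Z = 3235/32
  (85/4, -59/2) → Z = 481/4

The binding constraints are -4a - 4b = 33 and 4a + 2b = 26.
Solving simultaneously gives a = 85/4, b = -59/2.

a = 85/4, b = -59/2, maximum Z = 481/4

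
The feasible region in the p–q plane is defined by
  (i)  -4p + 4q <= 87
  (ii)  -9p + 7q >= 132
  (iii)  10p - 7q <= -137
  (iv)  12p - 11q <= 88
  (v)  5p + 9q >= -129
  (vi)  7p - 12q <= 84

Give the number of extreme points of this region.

Intersecting each pair of boundary lines and keeping only the points that satisfy every inequality leaves:
  (61/12, 161/6)
  (-1299/56, -81/56)
  (-5, 87/7)
  (-2091/116, -501/116)

4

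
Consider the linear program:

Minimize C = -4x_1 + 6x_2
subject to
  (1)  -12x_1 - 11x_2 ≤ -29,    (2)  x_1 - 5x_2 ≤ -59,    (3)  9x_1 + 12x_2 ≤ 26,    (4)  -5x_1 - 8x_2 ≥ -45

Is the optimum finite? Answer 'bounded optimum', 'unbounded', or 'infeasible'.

infeasible

The boundaries -12x_1 - 11x_2 = -29 and 9x_1 + 12x_2 = 26 meet at (62/45, 17/15), but that point violates x_1 - 5x_2 ≤ -59. Every candidate vertex is excluded by some other constraint, so the feasible region is empty.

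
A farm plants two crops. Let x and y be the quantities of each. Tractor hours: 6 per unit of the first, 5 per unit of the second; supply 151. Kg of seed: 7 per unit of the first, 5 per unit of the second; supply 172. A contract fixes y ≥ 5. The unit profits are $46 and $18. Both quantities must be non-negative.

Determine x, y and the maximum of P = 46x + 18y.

The binding constraints are 6x + 5y = 151 and 7x + 5y = 172.
Solving simultaneously gives x = 21, y = 5.

x = 21, y = 5, maximum P = 1056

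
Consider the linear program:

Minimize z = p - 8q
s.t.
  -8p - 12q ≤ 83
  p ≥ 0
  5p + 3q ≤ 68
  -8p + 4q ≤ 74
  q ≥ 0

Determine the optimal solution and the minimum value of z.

p = 25/22, q = 457/22, minimum z = -3631/22

Feasible corners and z = p - 8q:
  (0, 37/2) → z = -148
  (0, 0) → z = 0
  (25/22, 457/22) → z = -3631/22
  (68/5, 0) → z = 68/5

The optimum lies where 5p + 3q = 68 and -8p + 4q = 74.
Solving simultaneously gives p = 25/22, q = 457/22.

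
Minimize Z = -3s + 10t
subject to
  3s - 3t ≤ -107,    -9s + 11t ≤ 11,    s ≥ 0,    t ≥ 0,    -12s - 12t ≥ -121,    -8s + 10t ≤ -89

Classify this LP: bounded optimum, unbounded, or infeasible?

The boundaries -12s - 12t = -121 and -8s + 10t = -89 meet at (1139/108, -25/54), but that point violates 3s - 3t ≤ -107. Every candidate vertex is excluded by some other constraint, so the feasible region is empty.

infeasible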